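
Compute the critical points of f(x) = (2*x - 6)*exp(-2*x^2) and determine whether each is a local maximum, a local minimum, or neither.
f'(x) = 2*(-4*x*(x - 3) + 1)*exp(-2*x^2)

Solve f'(x) = 0:
  f'(x) = (-8*x^2 + 24*x + 2)·exp(-2*x^2) and exp(-2*x^2) > 0 for every x, so f'(x) = 0 ⇔ -8*x^2 + 24*x + 2 = 0.
  Factor: -8*x^2 + 24*x + 2 = -2*(4*x^2 - 12*x - 1); 4*x^2 - 12*x - 1 = 0 has no rational roots; quadratic formula: x = (12 ± √160)/8.
  ⇒ x = 3/2 - sqrt(10)/2 ≈ -0.0811, 3/2 + sqrt(10)/2 ≈ 3.0811

f''(x) = 8*(4*x^2*(x - 3) - 3*x + 3)*exp(-2*x^2)
Second-derivative test at each critical point:
  f''(-0.0811) = 24.9673 > 0 → local minimum
  f''(3.0811) = -1.436e-07 < 0 → local maximum

Critical points: x = 3/2 - sqrt(10)/2 ≈ -0.0811 (local minimum); x = 3/2 + sqrt(10)/2 ≈ 3.0811 (local maximum)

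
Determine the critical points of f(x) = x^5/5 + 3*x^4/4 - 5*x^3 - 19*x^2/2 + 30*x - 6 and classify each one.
f'(x) = x^4 + 3*x^3 - 15*x^2 - 19*x + 30

Solve f'(x) = 0:
  Factor: x^4 + 3*x^3 - 15*x^2 - 19*x + 30 = (x - 3)*(x - 1)*(x + 2)*(x + 5) = 0.
  ⇒ x = -5, -2, 1, 3

f''(x) = 4*x^3 + 9*x^2 - 30*x - 19
Second-derivative test at each critical point:
  f''(-5) = -144 < 0 → local maximum
  f''(-2) = 45 > 0 → local minimum
  f''(1) = -36 < 0 → local maximum
  f''(3) = 80 > 0 → local minimum

Critical points: x = -5 (local maximum); x = -2 (local minimum); x = 1 (local maximum); x = 3 (local minimum)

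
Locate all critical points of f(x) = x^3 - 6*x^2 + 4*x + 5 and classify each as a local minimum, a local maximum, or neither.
f'(x) = 3*x^2 - 12*x + 4

Solve f'(x) = 0:
  3*x^2 - 12*x + 4 = 0 has no rational roots; quadratic formula: x = (12 ± √96)/6.
  ⇒ x = 2 - 2*sqrt(6)/3 ≈ 0.3670, 2*sqrt(6)/3 + 2 ≈ 3.6330

f''(x) = 6*x - 12
Second-derivative test at each critical point:
  f''(0.3670) = -9.7980 < 0 → local maximum
  f''(3.6330) = 9.7980 > 0 → local minimum

Critical points: x = 2 - 2*sqrt(6)/3 ≈ 0.3670 (local maximum); x = 2*sqrt(6)/3 + 2 ≈ 3.6330 (local minimum)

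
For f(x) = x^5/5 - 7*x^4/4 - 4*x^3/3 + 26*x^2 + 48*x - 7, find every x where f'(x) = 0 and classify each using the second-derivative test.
f'(x) = x^4 - 7*x^3 - 4*x^2 + 52*x + 48

Solve f'(x) = 0:
  Factor: x^4 - 7*x^3 - 4*x^2 + 52*x + 48 = (x - 6)*(x - 4)*(x + 1)*(x + 2) = 0.
  ⇒ x = -2, -1, 4, 6

f''(x) = 4*x^3 - 21*x^2 - 8*x + 52
Second-derivative test at each critical point:
  f''(-2) = -48 < 0 → local maximum
  f''(-1) = 35 > 0 → local minimum
  f''(4) = -60 < 0 → local maximum
  f''(6) = 112 > 0 → local minimum

Critical points: x = -2 (local maximum); x = -1 (local minimum); x = 4 (local maximum); x = 6 (local minimum)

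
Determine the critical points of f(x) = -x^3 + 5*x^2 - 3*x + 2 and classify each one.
f'(x) = -3*x^2 + 10*x - 3

Solve f'(x) = 0:
  Factor: -3*x^2 + 10*x - 3 = -(x - 3)*(3*x - 1) = 0.
  ⇒ x = 1/3, 3

f''(x) = 10 - 6*x
Second-derivative test at each critical point:
  f''(1/3) = 8 > 0 → local minimum
  f''(3) = -8 < 0 → local maximum

Critical points: x = 1/3 (local minimum); x = 3 (local maximum)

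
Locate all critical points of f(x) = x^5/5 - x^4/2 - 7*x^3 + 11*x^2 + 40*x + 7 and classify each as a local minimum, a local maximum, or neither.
f'(x) = x^4 - 2*x^3 - 21*x^2 + 22*x + 40

Solve f'(x) = 0:
  Factor: x^4 - 2*x^3 - 21*x^2 + 22*x + 40 = (x - 5)*(x - 2)*(x + 1)*(x + 4) = 0.
  ⇒ x = -4, -1, 2, 5

f''(x) = 4*x^3 - 6*x^2 - 42*x + 22
Second-derivative test at each critical point:
  f''(-4) = -162 < 0 → local maximum
  f''(-1) = 54 > 0 → local minimum
  f''(2) = -54 < 0 → local maximum
  f''(5) = 162 > 0 → local minimum

Critical points: x = -4 (local maximum); x = -1 (local minimum); x = 2 (local maximum); x = 5 (local minimum)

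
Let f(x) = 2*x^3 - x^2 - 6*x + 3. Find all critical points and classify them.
f'(x) = 6*x^2 - 2*x - 6

Solve f'(x) = 0:
  Factor: 6*x^2 - 2*x - 6 = 2*(3*x^2 - x - 3); 3*x^2 - x - 3 = 0 has no rational roots; quadratic formula: x = (1 ± √37)/6.
  ⇒ x = 1/6 - sqrt(37)/6 ≈ -0.8471, 1/6 + sqrt(37)/6 ≈ 1.1805

f''(x) = 12*x - 2
Second-derivative test at each critical point:
  f''(-0.8471) = -12.1655 < 0 → local maximum
  f''(1.1805) = 12.1655 > 0 → local minimum

Critical points: x = 1/6 - sqrt(37)/6 ≈ -0.8471 (local maximum); x = 1/6 + sqrt(37)/6 ≈ 1.1805 (local minimum)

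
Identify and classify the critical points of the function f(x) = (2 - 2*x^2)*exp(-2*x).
f'(x) = 4*(x^2 - x - 1)*exp(-2*x)

Solve f'(x) = 0:
  f'(x) = (4*x^2 - 4*x - 4)·exp(-2*x) and exp(-2*x) > 0 for every x, so f'(x) = 0 ⇔ 4*x^2 - 4*x - 4 = 0.
  Factor: 4*x^2 - 4*x - 4 = 4*(x^2 - x - 1); x^2 - x - 1 = 0 has no rational roots; quadratic formula: x = (1 ± √5)/2.
  ⇒ x = 1/2 - sqrt(5)/2 ≈ -0.6180, 1/2 + sqrt(5)/2 ≈ 1.6180

f''(x) = 4*(-2*x^2 + 4*x + 1)*exp(-2*x)
Second-derivative test at each critical point:
  f''(-0.6180) = -30.7867 < 0 → local maximum
  f''(1.6180) = 0.3517 > 0 → local minimum

Critical points: x = 1/2 - sqrt(5)/2 ≈ -0.6180 (local maximum); x = 1/2 + sqrt(5)/2 ≈ 1.6180 (local minimum)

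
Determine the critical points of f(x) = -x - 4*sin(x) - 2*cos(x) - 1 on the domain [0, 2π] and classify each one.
f'(x) = 2*sin(x) - 4*cos(x) - 1

Solve f'(x) = 0 on [0, 2π]:
  f'(x) = 0 ⇔ 2*sin(x) - 4*cos(x) = 1. Write the left side as R·cos(x + φ) with R = √((-4)² + (-2)²) = 2*sqrt(5), cos φ = -2*sqrt(5)/5, sin φ = -sqrt(5)/5; then cos(x + φ) = sqrt(5)/10. Solve for x and keep the solutions lying in [0, 2π].
  ⇒ x = atan((1 + 2*sqrt(19))/(-2 + sqrt(19))) ≈ 1.3327, atan((1 - 2*sqrt(19))/(-sqrt(19) - 2)) + pi ≈ 4.0232

f''(x) = 4*sin(x) + 2*cos(x)
Second-derivative test at each critical point:
  f''(1.3327) = 4.3589 > 0 → local minimum
  f''(4.0232) = -4.3589 < 0 → local maximum

Critical points: x = atan((1 + 2*sqrt(19))/(-2 + sqrt(19))) ≈ 1.3327 (local minimum); x = atan((1 - 2*sqrt(19))/(-sqrt(19) - 2)) + pi ≈ 4.0232 (local maximum)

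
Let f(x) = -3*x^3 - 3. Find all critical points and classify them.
f'(x) = -9*x^2

Solve f'(x) = 0:
  ⇒ x = 0

f''(x) = -18*x
Second-derivative test at each critical point:
  f''(0) = 0, so the second-derivative test is inconclusive; use the first-derivative test: f'(-1/4) = -0.5625, f'(1/4) = -0.5625 — f' is negative on both sides (no sign change) → neither a local maximum nor a local minimum

Critical points: x = 0 (neither)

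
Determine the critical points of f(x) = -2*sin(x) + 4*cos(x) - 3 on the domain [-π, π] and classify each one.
f'(x) = -4*sin(x) - 2*cos(x)

Solve f'(x) = 0 on [-π, π]:
  f'(x) = 0 ⇔ -2*cos(x) = 4*sin(x) ⇔ tan(x) = -1/2, i.e. x = arctan(-1/2) + nπ; keep the solutions lying in [-π, π].
  ⇒ x = -atan(1/2) ≈ -0.4636, pi - atan(1/2) ≈ 2.6779

f''(x) = 2*sin(x) - 4*cos(x)
Second-derivative test at each critical point:
  f''(-0.4636) = -4.4721 < 0 → local maximum
  f''(2.6779) = 4.4721 > 0 → local minimum

Critical points: x = -atan(1/2) ≈ -0.4636 (local maximum); x = pi - atan(1/2) ≈ 2.6779 (local minimum)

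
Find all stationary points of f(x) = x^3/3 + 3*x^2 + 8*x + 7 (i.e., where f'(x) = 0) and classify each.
f'(x) = x^2 + 6*x + 8

Solve f'(x) = 0:
  Factor: x^2 + 6*x + 8 = (x + 2)*(x + 4) = 0.
  ⇒ x = -4, -2

f''(x) = 2*x + 6
Second-derivative test at each critical point:
  f''(-4) = -2 < 0 → local maximum
  f''(-2) = 2 > 0 → local minimum

Critical points: x = -4 (local maximum); x = -2 (local minimum)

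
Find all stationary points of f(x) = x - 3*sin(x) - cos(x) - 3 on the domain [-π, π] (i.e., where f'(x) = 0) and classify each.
f'(x) = sin(x) - 3*cos(x) + 1

Solve f'(x) = 0 on [-π, π]:
  f'(x) = 0 ⇔ sin(x) - 3*cos(x) = -1. Write the left side as R·cos(x + φ) with R = √((-3)² + (-1)²) = sqrt(10), cos φ = -3*sqrt(10)/10, sin φ = -sqrt(10)/10; then cos(x + φ) = -sqrt(10)/10. Solve for x and keep the solutions lying in [-π, π].
  ⇒ x = -pi/2 ≈ -1.5708, atan(4/3) ≈ 0.9273

f''(x) = 3*sin(x) + cos(x)
Second-derivative test at each critical point:
  f''(-1.5708) = -3 < 0 → local maximum
  f''(0.9273) = 3 > 0 → local minimum

Critical points: x = -pi/2 ≈ -1.5708 (local maximum); x = atan(4/3) ≈ 0.9273 (local minimum)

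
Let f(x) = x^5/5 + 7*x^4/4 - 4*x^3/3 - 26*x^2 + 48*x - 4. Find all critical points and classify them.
f'(x) = x^4 + 7*x^3 - 4*x^2 - 52*x + 48

Solve f'(x) = 0:
  Factor: x^4 + 7*x^3 - 4*x^2 - 52*x + 48 = (x - 2)*(x - 1)*(x + 4)*(x + 6) = 0.
  ⇒ x = -6, -4, 1, 2

f''(x) = 4*x^3 + 21*x^2 - 8*x - 52
Second-derivative test at each critical point:
  f''(-6) = -112 < 0 → local maximum
  f''(-4) = 60 > 0 → local minimum
  f''(1) = -35 < 0 → local maximum
  f''(2) = 48 > 0 → local minimum

Critical points: x = -6 (local maximum); x = -4 (local minimum); x = 1 (local maximum); x = 2 (local minimum)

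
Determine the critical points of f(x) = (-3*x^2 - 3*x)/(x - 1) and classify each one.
f'(x) = 3*(-x^2 + 2*x + 1)/(x^2 - 2*x + 1)

Solve f'(x) = 0:
  f'(x) = -3*(x^2 - 2*x - 1)/(x - 1)^2; the denominator is positive wherever f is defined, so f'(x) = 0 ⇔ -3*x^2 + 6*x + 3 = 0.
  Factor: -3*x^2 + 6*x + 3 = -3*(x^2 - 2*x - 1); x^2 - 2*x - 1 = 0 has no rational roots; quadratic formula: x = (2 ± √8)/2.
  ⇒ x = 1 - sqrt(2) ≈ -0.4142, 1 + sqrt(2) ≈ 2.4142

f''(x) = -12/(x^3 - 3*x^2 + 3*x - 1)
Second-derivative test at each critical point:
  f''(-0.4142) = 4.2426 > 0 → local minimum
  f''(2.4142) = -4.2426 < 0 → local maximum

Critical points: x = 1 - sqrt(2) ≈ -0.4142 (local minimum); x = 1 + sqrt(2) ≈ 2.4142 (local maximum)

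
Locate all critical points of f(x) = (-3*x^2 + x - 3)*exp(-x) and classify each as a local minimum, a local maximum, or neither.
f'(x) = (3*x^2 - 7*x + 4)*exp(-x)

Solve f'(x) = 0:
  f'(x) = (3*x^2 - 7*x + 4)·exp(-x) and exp(-x) > 0 for every x, so f'(x) = 0 ⇔ 3*x^2 - 7*x + 4 = 0.
  Factor: 3*x^2 - 7*x + 4 = (x - 1)*(3*x - 4) = 0.
  ⇒ x = 1, 4/3

f''(x) = (-3*x^2 + 13*x - 11)*exp(-x)
Second-derivative test at each critical point:
  f''(1) = -0.3679 < 0 → local maximum
  f''(4/3) = 0.2636 > 0 → local minimum

Critical points: x = 1 (local maximum); x = 4/3 (local minimum)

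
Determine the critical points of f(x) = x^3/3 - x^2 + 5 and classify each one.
f'(x) = x*(x - 2)

Solve f'(x) = 0:
  Factor: x^2 - 2*x = x*(x - 2) = 0.
  ⇒ x = 0, 2

f''(x) = 2*x - 2
Second-derivative test at each critical point:
  f''(0) = -2 < 0 → local maximum
  f''(2) = 2 > 0 → local minimum

Critical points: x = 0 (local maximum); x = 2 (local minimum)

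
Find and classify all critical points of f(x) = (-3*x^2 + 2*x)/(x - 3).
f'(x) = 3*(-x^2 + 6*x - 2)/(x^2 - 6*x + 9)

Solve f'(x) = 0:
  f'(x) = -3*(x^2 - 6*x + 2)/(x - 3)^2; the denominator is positive wherever f is defined, so f'(x) = 0 ⇔ -3*x^2 + 18*x - 6 = 0.
  Factor: -3*x^2 + 18*x - 6 = -3*(x^2 - 6*x + 2); x^2 - 6*x + 2 = 0 has no rational roots; quadratic formula: x = (6 ± √28)/2.
  ⇒ x = 3 - sqrt(7) ≈ 0.3542, sqrt(7) + 3 ≈ 5.6458

f''(x) = -42/(x^3 - 9*x^2 + 27*x - 27)
Second-derivative test at each critical point:
  f''(0.3542) = 2.2678 > 0 → local minimum
  f''(5.6458) = -2.2678 < 0 → local maximum

Critical points: x = 3 - sqrt(7) ≈ 0.3542 (local minimum); x = sqrt(7) + 3 ≈ 5.6458 (local maximum)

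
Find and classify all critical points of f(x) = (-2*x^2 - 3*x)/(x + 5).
f'(x) = (-2*x^2 - 20*x - 15)/(x^2 + 10*x + 25)

Solve f'(x) = 0:
  f'(x) = -(2*x^2 + 20*x + 15)/(x + 5)^2; the denominator is positive wherever f is defined, so f'(x) = 0 ⇔ -2*x^2 - 20*x - 15 = 0.
  2*x^2 + 20*x + 15 = 0 has no rational roots; quadratic formula: x = (-20 ± √280)/4.
  ⇒ x = -5 - sqrt(70)/2 ≈ -9.1833, -5 + sqrt(70)/2 ≈ -0.8167

f''(x) = -70/(x^3 + 15*x^2 + 75*x + 125)
Second-derivative test at each critical point:
  f''(-9.1833) = 0.9562 > 0 → local minimum
  f''(-0.8167) = -0.9562 < 0 → local maximum

Critical points: x = -5 - sqrt(70)/2 ≈ -9.1833 (local minimum); x = -5 + sqrt(70)/2 ≈ -0.8167 (local maximum)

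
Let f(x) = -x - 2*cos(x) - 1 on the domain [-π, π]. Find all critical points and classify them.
f'(x) = 2*sin(x) - 1

Solve f'(x) = 0 on [-π, π]:
  f'(x) = 0 ⇔ sin(x) = 1/2, i.e. x = arcsin(1/2) + 2nπ or x = π − arcsin(1/2) + 2nπ; keep the solutions lying in [-π, π].
  ⇒ x = pi/6 ≈ 0.5236, 5*pi/6 ≈ 2.6180

f''(x) = 2*cos(x)
Second-derivative test at each critical point:
  f''(0.5236) = 1.7321 > 0 → local minimum
  f''(2.6180) = -1.7321 < 0 → local maximum

Critical points: x = pi/6 ≈ 0.5236 (local minimum); x = 5*pi/6 ≈ 2.6180 (local maximum)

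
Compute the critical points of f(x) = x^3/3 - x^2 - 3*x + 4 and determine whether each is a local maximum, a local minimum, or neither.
f'(x) = x^2 - 2*x - 3

Solve f'(x) = 0:
  Factor: x^2 - 2*x - 3 = (x - 3)*(x + 1) = 0.
  ⇒ x = -1, 3

f''(x) = 2*x - 2
Second-derivative test at each critical point:
  f''(-1) = -4 < 0 → local maximum
  f''(3) = 4 > 0 → local minimum

Critical points: x = -1 (local maximum); x = 3 (local minimum)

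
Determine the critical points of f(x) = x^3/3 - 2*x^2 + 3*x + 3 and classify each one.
f'(x) = x^2 - 4*x + 3

Solve f'(x) = 0:
  Factor: x^2 - 4*x + 3 = (x - 3)*(x - 1) = 0.
  ⇒ x = 1, 3

f''(x) = 2*x - 4
Second-derivative test at each critical point:
  f''(1) = -2 < 0 → local maximum
  f''(3) = 2 > 0 → local minimum

Critical points: x = 1 (local maximum); x = 3 (local minimum)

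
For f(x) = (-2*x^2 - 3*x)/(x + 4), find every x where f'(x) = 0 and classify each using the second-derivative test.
f'(x) = 2*(-x^2 - 8*x - 6)/(x^2 + 8*x + 16)

Solve f'(x) = 0:
  f'(x) = -2*(x^2 + 8*x + 6)/(x + 4)^2; the denominator is positive wherever f is defined, so f'(x) = 0 ⇔ -2*x^2 - 16*x - 12 = 0.
  Factor: -2*x^2 - 16*x - 12 = -2*(x^2 + 8*x + 6); x^2 + 8*x + 6 = 0 has no rational roots; quadratic formula: x = (-8 ± √40)/2.
  ⇒ x = -4 - sqrt(10) ≈ -7.1623, -4 + sqrt(10) ≈ -0.8377

f''(x) = -40/(x^3 + 12*x^2 + 48*x + 64)
Second-derivative test at each critical point:
  f''(-7.1623) = 1.2649 > 0 → local minimum
  f''(-0.8377) = -1.2649 < 0 → local maximum

Critical points: x = -4 - sqrt(10) ≈ -7.1623 (local minimum); x = -4 + sqrt(10) ≈ -0.8377 (local maximum)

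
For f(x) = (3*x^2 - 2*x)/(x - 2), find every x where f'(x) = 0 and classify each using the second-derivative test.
f'(x) = (3*x^2 - 12*x + 4)/(x^2 - 4*x + 4)

Solve f'(x) = 0:
  f'(x) = (3*x^2 - 12*x + 4)/(x - 2)^2; the denominator is positive wherever f is defined, so f'(x) = 0 ⇔ 3*x^2 - 12*x + 4 = 0.
  3*x^2 - 12*x + 4 = 0 has no rational roots; quadratic formula: x = (12 ± √96)/6.
  ⇒ x = 2 - 2*sqrt(6)/3 ≈ 0.3670, 2*sqrt(6)/3 + 2 ≈ 3.6330

f''(x) = 16/(x^3 - 6*x^2 + 12*x - 8)
Second-derivative test at each critical point:
  f''(0.3670) = -3.6742 < 0 → local maximum
  f''(3.6330) = 3.6742 > 0 → local minimum

Critical points: x = 2 - 2*sqrt(6)/3 ≈ 0.3670 (local maximum); x = 2*sqrt(6)/3 + 2 ≈ 3.6330 (local minimum)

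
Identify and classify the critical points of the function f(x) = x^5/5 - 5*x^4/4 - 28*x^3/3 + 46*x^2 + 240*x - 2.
f'(x) = x^4 - 5*x^3 - 28*x^2 + 92*x + 240

Solve f'(x) = 0:
  Factor: x^4 - 5*x^3 - 28*x^2 + 92*x + 240 = (x - 6)*(x - 5)*(x + 2)*(x + 4) = 0.
  ⇒ x = -4, -2, 5, 6

f''(x) = 4*x^3 - 15*x^2 - 56*x + 92
Second-derivative test at each critical point:
  f''(-4) = -180 < 0 → local maximum
  f''(-2) = 112 > 0 → local minimum
  f''(5) = -63 < 0 → local maximum
  f''(6) = 80 > 0 → local minimum

Critical points: x = -4 (local maximum); x = -2 (local minimum); x = 5 (local maximum); x = 6 (local minimum)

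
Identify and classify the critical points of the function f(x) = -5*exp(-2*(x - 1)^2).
f'(x) = 20*(x - 1)*exp(-2*(x - 1)^2)

Solve f'(x) = 0:
  f'(x) = (20*x - 20)·exp(-2*(x - 1)^2) and exp(-2*(x - 1)^2) > 0 for every x, so f'(x) = 0 ⇔ 20*x - 20 = 0.
  Factor: 20*x - 20 = 20*(x - 1) = 0.
  ⇒ x = 1

f''(x) = 20*(1 - 4*(x - 1)^2)*exp(-2*(x - 1)^2)
Second-derivative test at each critical point:
  f''(1) = 20 > 0 → local minimum

Critical points: x = 1 (local minimum)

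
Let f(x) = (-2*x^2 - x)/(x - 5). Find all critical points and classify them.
f'(x) = (-2*x^2 + 20*x + 5)/(x^2 - 10*x + 25)

Solve f'(x) = 0:
  f'(x) = -(2*x^2 - 20*x - 5)/(x - 5)^2; the denominator is positive wherever f is defined, so f'(x) = 0 ⇔ -2*x^2 + 20*x + 5 = 0.
  2*x^2 - 20*x - 5 = 0 has no rational roots; quadratic formula: x = (20 ± √440)/4.
  ⇒ x = 5 - sqrt(110)/2 ≈ -0.2440, 5 + sqrt(110)/2 ≈ 10.2440

f''(x) = -110/(x^3 - 15*x^2 + 75*x - 125)
Second-derivative test at each critical point:
  f''(-0.2440) = 0.7628 > 0 → local minimum
  f''(10.2440) = -0.7628 < 0 → local maximum

Critical points: x = 5 - sqrt(110)/2 ≈ -0.2440 (local minimum); x = 5 + sqrt(110)/2 ≈ 10.2440 (local maximum)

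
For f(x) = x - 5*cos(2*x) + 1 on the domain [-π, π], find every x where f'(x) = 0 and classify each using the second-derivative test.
f'(x) = 10*sin(2*x) + 1

Solve f'(x) = 0 on [-π, π]:
  f'(x) = 0 ⇔ sin(2*x) = -1/10, i.e. 2*x = arcsin(-1/10) + 2nπ or 2*x = π − arcsin(-1/10) + 2nπ; keep the solutions lying in [-π, π].
  ⇒ x = -pi/2 + asin(1/10)/2 ≈ -1.5207, -asin(1/10)/2 ≈ -0.0501, asin(1/10)/2 + pi/2 ≈ 1.6209, pi - asin(1/10)/2 ≈ 3.0915

f''(x) = 20*cos(2*x)
Second-derivative test at each critical point:
  f''(-1.5207) = -19.8997 < 0 → local maximum
  f''(-0.0501) = 19.8997 > 0 → local minimum
  f''(1.6209) = -19.8997 < 0 → local maximum
  f''(3.0915) = 19.8997 > 0 → local minimum

Critical points: x = -pi/2 + asin(1/10)/2 ≈ -1.5207 (local maximum); x = -asin(1/10)/2 ≈ -0.0501 (local minimum); x = asin(1/10)/2 + pi/2 ≈ 1.6209 (local maximum); x = pi - asin(1/10)/2 ≈ 3.0915 (local minimum)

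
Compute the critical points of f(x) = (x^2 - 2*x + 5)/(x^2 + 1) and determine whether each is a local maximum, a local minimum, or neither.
f'(x) = 2*(x^2 - 4*x - 1)/(x^4 + 2*x^2 + 1)

Solve f'(x) = 0:
  f'(x) = 2*(x^2 - 4*x - 1)/(x^2 + 1)^2; the denominator is positive wherever f is defined, so f'(x) = 0 ⇔ 2*x^2 - 8*x - 2 = 0.
  Factor: 2*x^2 - 8*x - 2 = 2*(x^2 - 4*x - 1); x^2 - 4*x - 1 = 0 has no rational roots; quadratic formula: x = (4 ± √20)/2.
  ⇒ x = 2 - sqrt(5) ≈ -0.2361, 2 + sqrt(5) ≈ 4.2361

f''(x) = 4*(-x^3 + 6*x^2 + 3*x - 2)/(x^6 + 3*x^4 + 3*x^2 + 1)
Second-derivative test at each critical point:
  f''(-0.2361) = -8.0249 < 0 → local maximum
  f''(4.2361) = 0.0249 > 0 → local minimum

Critical points: x = 2 - sqrt(5) ≈ -0.2361 (local maximum); x = 2 + sqrt(5) ≈ 4.2361 (local minimum)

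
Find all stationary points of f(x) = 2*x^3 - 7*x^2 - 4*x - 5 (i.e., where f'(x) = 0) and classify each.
f'(x) = 6*x^2 - 14*x - 4

Solve f'(x) = 0:
  Factor: 6*x^2 - 14*x - 4 = 2*(3*x^2 - 7*x - 2); 3*x^2 - 7*x - 2 = 0 has no rational roots; quadratic formula: x = (7 ± √73)/6.
  ⇒ x = 7/6 - sqrt(73)/6 ≈ -0.2573, 7/6 + sqrt(73)/6 ≈ 2.5907

f''(x) = 12*x - 14
Second-derivative test at each critical point:
  f''(-0.2573) = -17.0880 < 0 → local maximum
  f''(2.5907) = 17.0880 > 0 → local minimum

Critical points: x = 7/6 - sqrt(73)/6 ≈ -0.2573 (local maximum); x = 7/6 + sqrt(73)/6 ≈ 2.5907 (local minimum)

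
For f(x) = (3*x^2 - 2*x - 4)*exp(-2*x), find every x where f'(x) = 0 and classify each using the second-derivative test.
f'(x) = 2*(-3*x^2 + 5*x + 3)*exp(-2*x)

Solve f'(x) = 0:
  f'(x) = (-6*x^2 + 10*x + 6)·exp(-2*x) and exp(-2*x) > 0 for every x, so f'(x) = 0 ⇔ -6*x^2 + 10*x + 6 = 0.
  Factor: -6*x^2 + 10*x + 6 = -2*(3*x^2 - 5*x - 3); 3*x^2 - 5*x - 3 = 0 has no rational roots; quadratic formula: x = (5 ± √61)/6.
  ⇒ x = 5/6 - sqrt(61)/6 ≈ -0.4684, 5/6 + sqrt(61)/6 ≈ 2.1350

f''(x) = 2*(6*x^2 - 16*x - 1)*exp(-2*x)
Second-derivative test at each critical point:
  f''(-0.4684) = 39.8584 > 0 → local minimum
  f''(2.1350) = -0.2184 < 0 → local maximum

Critical points: x = 5/6 - sqrt(61)/6 ≈ -0.4684 (local minimum); x = 5/6 + sqrt(61)/6 ≈ 2.1350 (local maximum)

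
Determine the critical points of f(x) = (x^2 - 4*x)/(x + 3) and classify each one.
f'(x) = (x^2 + 6*x - 12)/(x^2 + 6*x + 9)

Solve f'(x) = 0:
  f'(x) = (x^2 + 6*x - 12)/(x + 3)^2; the denominator is positive wherever f is defined, so f'(x) = 0 ⇔ x^2 + 6*x - 12 = 0.
  x^2 + 6*x - 12 = 0 has no rational roots; quadratic formula: x = (-6 ± √84)/2.
  ⇒ x = -sqrt(21) - 3 ≈ -7.5826, -3 + sqrt(21) ≈ 1.5826

f''(x) = 42/(x^3 + 9*x^2 + 27*x + 27)
Second-derivative test at each critical point:
  f''(-7.5826) = -0.4364 < 0 → local maximum
  f''(1.5826) = 0.4364 > 0 → local minimum

Critical points: x = -sqrt(21) - 3 ≈ -7.5826 (local maximum); x = -3 + sqrt(21) ≈ 1.5826 (local minimum)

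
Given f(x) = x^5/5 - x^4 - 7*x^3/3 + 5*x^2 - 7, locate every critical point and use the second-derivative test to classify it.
f'(x) = x*(x^3 - 4*x^2 - 7*x + 10)

Solve f'(x) = 0:
  Factor: x^4 - 4*x^3 - 7*x^2 + 10*x = x*(x - 5)*(x - 1)*(x + 2) = 0.
  ⇒ x = -2, 0, 1, 5

f''(x) = 4*x^3 - 12*x^2 - 14*x + 10
Second-derivative test at each critical point:
  f''(-2) = -42 < 0 → local maximum
  f''(0) = 10 > 0 → local minimum
  f''(1) = -12 < 0 → local maximum
  f''(5) = 140 > 0 → local minimum

Critical points: x = -2 (local maximum); x = 0 (local minimum); x = 1 (local maximum); x = 5 (local minimum)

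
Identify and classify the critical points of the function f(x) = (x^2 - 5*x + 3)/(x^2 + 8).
f'(x) = 5*(x^2 + 2*x - 8)/(x^4 + 16*x^2 + 64)

Solve f'(x) = 0:
  f'(x) = 5*(x - 2)*(x + 4)/(x^2 + 8)^2; the denominator is positive wherever f is defined, so f'(x) = 0 ⇔ 5*x^2 + 10*x - 40 = 0.
  Factor: 5*x^2 + 10*x - 40 = 5*(x - 2)*(x + 4) = 0.
  ⇒ x = -4, 2

f''(x) = 10*(-x^3 - 3*x^2 + 24*x + 8)/(x^6 + 24*x^4 + 192*x^2 + 512)
Second-derivative test at each critical point:
  f''(-4) = -5/96 < 0 → local maximum
  f''(2) = 5/24 > 0 → local minimum

Critical points: x = -4 (local maximum); x = 2 (local minimum)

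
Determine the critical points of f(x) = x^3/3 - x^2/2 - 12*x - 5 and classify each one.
f'(x) = x^2 - x - 12

Solve f'(x) = 0:
  Factor: x^2 - x - 12 = (x - 4)*(x + 3) = 0.
  ⇒ x = -3, 4

f''(x) = 2*x - 1
Second-derivative test at each critical point:
  f''(-3) = -7 < 0 → local maximum
  f''(4) = 7 > 0 → local minimum

Critical points: x = -3 (local maximum); x = 4 (local minimum)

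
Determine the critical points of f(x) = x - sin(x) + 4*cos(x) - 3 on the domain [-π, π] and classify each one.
f'(x) = -4*sin(x) - cos(x) + 1

Solve f'(x) = 0 on [-π, π]:
  f'(x) = 0 ⇔ -4*sin(x) - cos(x) = -1. Write the left side as R·cos(x + φ) with R = √((-1)² + 4²) = sqrt(17), cos φ = -sqrt(17)/17, sin φ = 4*sqrt(17)/17; then cos(x + φ) = -sqrt(17)/17. Solve for x and keep the solutions lying in [-π, π].
  ⇒ x = 0, pi - atan(8/15) ≈ 2.6516

f''(x) = sin(x) - 4*cos(x)
Second-derivative test at each critical point:
  f''(0) = -4 < 0 → local maximum
  f''(2.6516) = 4 > 0 → local minimum

Critical points: x = 0 (local maximum); x = pi - atan(8/15) ≈ 2.6516 (local minimum)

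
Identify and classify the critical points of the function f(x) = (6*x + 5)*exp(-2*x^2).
f'(x) = 2*(-2*x*(6*x + 5) + 3)*exp(-2*x^2)

Solve f'(x) = 0:
  f'(x) = (-24*x^2 - 20*x + 6)·exp(-2*x^2) and exp(-2*x^2) > 0 for every x, so f'(x) = 0 ⇔ -24*x^2 - 20*x + 6 = 0.
  Factor: -24*x^2 - 20*x + 6 = -2*(12*x^2 + 10*x - 3); 12*x^2 + 10*x - 3 = 0 has no rational roots; quadratic formula: x = (-10 ± √244)/24.
  ⇒ x = -sqrt(61)/12 - 5/12 ≈ -1.0675, -5/12 + sqrt(61)/12 ≈ 0.2342

f''(x) = 4*(4*x^2*(6*x + 5) - 18*x - 5)*exp(-2*x^2)
Second-derivative test at each critical point:
  f''(-1.0675) = 3.1980 > 0 → local minimum
  f''(0.2342) = -27.9955 < 0 → local maximum

Critical points: x = -sqrt(61)/12 - 5/12 ≈ -1.0675 (local minimum); x = -5/12 + sqrt(61)/12 ≈ 0.2342 (local maximum)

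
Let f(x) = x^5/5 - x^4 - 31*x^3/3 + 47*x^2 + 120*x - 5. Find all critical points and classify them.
f'(x) = x^4 - 4*x^3 - 31*x^2 + 94*x + 120

Solve f'(x) = 0:
  Factor: x^4 - 4*x^3 - 31*x^2 + 94*x + 120 = (x - 6)*(x - 4)*(x + 1)*(x + 5) = 0.
  ⇒ x = -5, -1, 4, 6

f''(x) = 4*x^3 - 12*x^2 - 62*x + 94
Second-derivative test at each critical point:
  f''(-5) = -396 < 0 → local maximum
  f''(-1) = 140 > 0 → local minimum
  f''(4) = -90 < 0 → local maximum
  f''(6) = 154 > 0 → local minimum

Critical points: x = -5 (local maximum); x = -1 (local minimum); x = 4 (local maximum); x = 6 (local minimum)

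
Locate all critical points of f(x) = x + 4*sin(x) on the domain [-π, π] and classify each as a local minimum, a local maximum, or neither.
f'(x) = 4*cos(x) + 1

Solve f'(x) = 0 on [-π, π]:
  f'(x) = 0 ⇔ cos(x) = -1/4, i.e. x = ±arccos(-1/4) + 2nπ; keep the solutions lying in [-π, π].
  ⇒ x = -acos(-1/4) ≈ -1.8235, acos(-1/4) ≈ 1.8235

f''(x) = -4*sin(x)
Second-derivative test at each critical point:
  f''(-1.8235) = 3.8730 > 0 → local minimum
  f''(1.8235) = -3.8730 < 0 → local maximum

Critical points: x = -acos(-1/4) ≈ -1.8235 (local minimum); x = acos(-1/4) ≈ 1.8235 (local maximum)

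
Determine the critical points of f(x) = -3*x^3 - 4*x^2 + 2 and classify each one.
f'(x) = x*(-9*x - 8)

Solve f'(x) = 0:
  Factor: -9*x^2 - 8*x = -x*(9*x + 8) = 0.
  ⇒ x = -8/9, 0

f''(x) = -18*x - 8
Second-derivative test at each critical point:
  f''(-8/9) = 8 > 0 → local minimum
  f''(0) = -8 < 0 → local maximum

Critical points: x = -8/9 (local minimum); x = 0 (local maximum)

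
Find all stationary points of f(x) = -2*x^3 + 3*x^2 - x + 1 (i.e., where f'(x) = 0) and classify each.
f'(x) = -6*x^2 + 6*x - 1

Solve f'(x) = 0:
  6*x^2 - 6*x + 1 = 0 has no rational roots; quadratic formula: x = (6 ± √12)/12.
  ⇒ x = 1/2 - sqrt(3)/6 ≈ 0.2113, sqrt(3)/6 + 1/2 ≈ 0.7887

f''(x) = 6 - 12*x
Second-derivative test at each critical point:
  f''(0.2113) = 3.4641 > 0 → local minimum
  f''(0.7887) = -3.4641 < 0 → local maximum

Critical points: x = 1/2 - sqrt(3)/6 ≈ 0.2113 (local minimum); x = sqrt(3)/6 + 1/2 ≈ 0.7887 (local maximum)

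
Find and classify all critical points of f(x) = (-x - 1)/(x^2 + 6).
f'(x) = (-x^2 + 2*x*(x + 1) - 6)/(x^2 + 6)^2

Solve f'(x) = 0:
  f'(x) = (x^2 + 2*x - 6)/(x^2 + 6)^2; the denominator is positive wherever f is defined, so f'(x) = 0 ⇔ x^2 + 2*x - 6 = 0.
  x^2 + 2*x - 6 = 0 has no rational roots; quadratic formula: x = (-2 ± √28)/2.
  ⇒ x = -sqrt(7) - 1 ≈ -3.6458, -1 + sqrt(7) ≈ 1.6458

f''(x) = 2*(-4*x^2*(x + 1) + (3*x + 1)*(x^2 + 6))/(x^2 + 6)^3
Second-derivative test at each critical point:
  f''(-3.6458) = -0.0142 < 0 → local maximum
  f''(1.6458) = 0.0698 > 0 → local minimum

Critical points: x = -sqrt(7) - 1 ≈ -3.6458 (local maximum); x = -1 + sqrt(7) ≈ 1.6458 (local minimum)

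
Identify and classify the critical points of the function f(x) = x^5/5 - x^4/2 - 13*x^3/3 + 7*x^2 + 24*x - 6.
f'(x) = x^4 - 2*x^3 - 13*x^2 + 14*x + 24

Solve f'(x) = 0:
  Factor: x^4 - 2*x^3 - 13*x^2 + 14*x + 24 = (x - 4)*(x - 2)*(x + 1)*(x + 3) = 0.
  ⇒ x = -3, -1, 2, 4

f''(x) = 4*x^3 - 6*x^2 - 26*x + 14
Second-derivative test at each critical point:
  f''(-3) = -70 < 0 → local maximum
  f''(-1) = 30 > 0 → local minimum
  f''(2) = -30 < 0 → local maximum
  f''(4) = 70 > 0 → local minimum

Critical points: x = -3 (local maximum); x = -1 (local minimum); x = 2 (local maximum); x = 4 (local minimum)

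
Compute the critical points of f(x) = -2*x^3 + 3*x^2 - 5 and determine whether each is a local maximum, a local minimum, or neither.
f'(x) = 6*x*(1 - x)

Solve f'(x) = 0:
  Factor: -6*x^2 + 6*x = -6*x*(x - 1) = 0.
  ⇒ x = 0, 1

f''(x) = 6 - 12*x
Second-derivative test at each critical point:
  f''(0) = 6 > 0 → local minimum
  f''(1) = -6 < 0 → local maximum

Critical points: x = 0 (local minimum); x = 1 (local maximum)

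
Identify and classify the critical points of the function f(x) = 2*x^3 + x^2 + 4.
f'(x) = 2*x*(3*x + 1)

Solve f'(x) = 0:
  Factor: 6*x^2 + 2*x = 2*x*(3*x + 1) = 0.
  ⇒ x = -1/3, 0

f''(x) = 12*x + 2
Second-derivative test at each critical point:
  f''(-1/3) = -2 < 0 → local maximum
  f''(0) = 2 > 0 → local minimum

Critical points: x = -1/3 (local maximum); x = 0 (local minimum)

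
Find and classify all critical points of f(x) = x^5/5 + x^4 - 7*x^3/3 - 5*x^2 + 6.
f'(x) = x*(x^3 + 4*x^2 - 7*x - 10)

Solve f'(x) = 0:
  Factor: x^4 + 4*x^3 - 7*x^2 - 10*x = x*(x - 2)*(x + 1)*(x + 5) = 0.
  ⇒ x = -5, -1, 0, 2

f''(x) = 4*x^3 + 12*x^2 - 14*x - 10
Second-derivative test at each critical point:
  f''(-5) = -140 < 0 → local maximum
  f''(-1) = 12 > 0 → local minimum
  f''(0) = -10 < 0 → local maximum
  f''(2) = 42 > 0 → local minimum

Critical points: x = -5 (local maximum); x = -1 (local minimum); x = 0 (local maximum); x = 2 (local minimum)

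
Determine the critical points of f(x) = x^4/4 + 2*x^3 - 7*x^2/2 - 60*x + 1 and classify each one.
f'(x) = x^3 + 6*x^2 - 7*x - 60

Solve f'(x) = 0:
  Factor: x^3 + 6*x^2 - 7*x - 60 = (x - 3)*(x + 4)*(x + 5) = 0.
  ⇒ x = -5, -4, 3

f''(x) = 3*x^2 + 12*x - 7
Second-derivative test at each critical point:
  f''(-5) = 8 > 0 → local minimum
  f''(-4) = -7 < 0 → local maximum
  f''(3) = 56 > 0 → local minimum

Critical points: x = -5 (local minimum); x = -4 (local maximum); x = 3 (local minimum)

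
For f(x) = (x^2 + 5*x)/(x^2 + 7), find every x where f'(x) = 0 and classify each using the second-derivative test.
f'(x) = (-5*x^2 + 14*x + 35)/(x^4 + 14*x^2 + 49)

Solve f'(x) = 0:
  f'(x) = -(5*x^2 - 14*x - 35)/(x^2 + 7)^2; the denominator is positive wherever f is defined, so f'(x) = 0 ⇔ -5*x^2 + 14*x + 35 = 0.
  5*x^2 - 14*x - 35 = 0 has no rational roots; quadratic formula: x = (14 ± √896)/10.
  ⇒ x = 7/5 - 4*sqrt(14)/5 ≈ -1.5933, 7/5 + 4*sqrt(14)/5 ≈ 4.3933

f''(x) = 2*(5*x^3 - 21*x^2 - 105*x + 49)/(x^6 + 21*x^4 + 147*x^2 + 343)
Second-derivative test at each critical point:
  f''(-1.5933) = 0.3290 > 0 → local minimum
  f''(4.3933) = -0.0433 < 0 → local maximum

Critical points: x = 7/5 - 4*sqrt(14)/5 ≈ -1.5933 (local minimum); x = 7/5 + 4*sqrt(14)/5 ≈ 4.3933 (local maximum)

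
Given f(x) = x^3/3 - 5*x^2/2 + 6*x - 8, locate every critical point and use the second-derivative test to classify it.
f'(x) = x^2 - 5*x + 6

Solve f'(x) = 0:
  Factor: x^2 - 5*x + 6 = (x - 3)*(x - 2) = 0.
  ⇒ x = 2, 3

f''(x) = 2*x - 5
Second-derivative test at each critical point:
  f''(2) = -1 < 0 → local maximum
  f''(3) = 1 > 0 → local minimum

Critical points: x = 2 (local maximum); x = 3 (local minimum)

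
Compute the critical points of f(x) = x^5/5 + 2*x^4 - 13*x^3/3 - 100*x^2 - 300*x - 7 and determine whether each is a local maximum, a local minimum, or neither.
f'(x) = x^4 + 8*x^3 - 13*x^2 - 200*x - 300

Solve f'(x) = 0:
  Factor: x^4 + 8*x^3 - 13*x^2 - 200*x - 300 = (x - 5)*(x + 2)*(x + 5)*(x + 6) = 0.
  ⇒ x = -6, -5, -2, 5

f''(x) = 4*x^3 + 24*x^2 - 26*x - 200
Second-derivative test at each critical point:
  f''(-6) = -44 < 0 → local maximum
  f''(-5) = 30 > 0 → local minimum
  f''(-2) = -84 < 0 → local maximum
  f''(5) = 770 > 0 → local minimum

Critical points: x = -6 (local maximum); x = -5 (local minimum); x = -2 (local maximum); x = 5 (local minimum)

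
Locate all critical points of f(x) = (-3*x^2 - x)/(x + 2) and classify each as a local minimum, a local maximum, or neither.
f'(x) = (-3*x^2 - 12*x - 2)/(x^2 + 4*x + 4)

Solve f'(x) = 0:
  f'(x) = -(3*x^2 + 12*x + 2)/(x + 2)^2; the denominator is positive wherever f is defined, so f'(x) = 0 ⇔ -3*x^2 - 12*x - 2 = 0.
  3*x^2 + 12*x + 2 = 0 has no rational roots; quadratic formula: x = (-12 ± √120)/6.
  ⇒ x = -2 - sqrt(30)/3 ≈ -3.8257, -2 + sqrt(30)/3 ≈ -0.1743

f''(x) = -20/(x^3 + 6*x^2 + 12*x + 8)
Second-derivative test at each critical point:
  f''(-3.8257) = 3.2863 > 0 → local minimum
  f''(-0.1743) = -3.2863 < 0 → local maximum

Critical points: x = -2 - sqrt(30)/3 ≈ -3.8257 (local minimum); x = -2 + sqrt(30)/3 ≈ -0.1743 (local maximum)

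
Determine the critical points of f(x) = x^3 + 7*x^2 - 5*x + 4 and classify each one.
f'(x) = 3*x^2 + 14*x - 5

Solve f'(x) = 0:
  Factor: 3*x^2 + 14*x - 5 = (x + 5)*(3*x - 1) = 0.
  ⇒ x = -5, 1/3

f''(x) = 6*x + 14
Second-derivative test at each critical point:
  f''(-5) = -16 < 0 → local maximum
  f''(1/3) = 16 > 0 → local minimum

Critical points: x = -5 (local maximum); x = 1/3 (local minimum)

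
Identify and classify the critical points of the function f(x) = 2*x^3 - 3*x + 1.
f'(x) = 6*x^2 - 3

Solve f'(x) = 0:
  Factor: 6*x^2 - 3 = 3*(2*x^2 - 1); 2*x^2 - 1 = 0 has no rational roots; quadratic formula: x = (0 ± √8)/4.
  ⇒ x = -sqrt(2)/2 ≈ -0.7071, sqrt(2)/2 ≈ 0.7071

f''(x) = 12*x
Second-derivative test at each critical point:
  f''(-0.7071) = -8.4853 < 0 → local maximum
  f''(0.7071) = 8.4853 > 0 → local minimum

Critical points: x = -sqrt(2)/2 ≈ -0.7071 (local maximum); x = sqrt(2)/2 ≈ 0.7071 (local minimum)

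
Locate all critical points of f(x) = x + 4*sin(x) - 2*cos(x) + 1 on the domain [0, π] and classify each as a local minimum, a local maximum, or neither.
f'(x) = 2*sin(x) + 4*cos(x) + 1

Solve f'(x) = 0 on [0, π]:
  f'(x) = 0 ⇔ 2*sin(x) + 4*cos(x) = -1. Write the left side as R·cos(x + φ) with R = √(4² + (-2)²) = 2*sqrt(5), cos φ = 2*sqrt(5)/5, sin φ = -sqrt(5)/5; then cos(x + φ) = -sqrt(5)/10. Solve for x and keep the solutions lying in [0, π].
  ⇒ x = atan((-1 + 2*sqrt(19))/(-sqrt(19) - 2)) + pi ≈ 2.2600

f''(x) = -4*sin(x) + 2*cos(x)
Second-derivative test at each critical point:
  f''(2.2600) = -4.3589 < 0 → local maximum

Critical points: x = atan((-1 + 2*sqrt(19))/(-sqrt(19) - 2)) + pi ≈ 2.2600 (local maximum)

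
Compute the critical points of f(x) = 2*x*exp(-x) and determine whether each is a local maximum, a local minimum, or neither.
f'(x) = 2*(1 - x)*exp(-x)

Solve f'(x) = 0:
  f'(x) = (2 - 2*x)·exp(-x) and exp(-x) > 0 for every x, so f'(x) = 0 ⇔ 2 - 2*x = 0.
  Factor: 2 - 2*x = -2*(x - 1) = 0.
  ⇒ x = 1

f''(x) = 2*(x - 2)*exp(-x)
Second-derivative test at each critical point:
  f''(1) = -0.7358 < 0 → local maximum

Critical points: x = 1 (local maximum)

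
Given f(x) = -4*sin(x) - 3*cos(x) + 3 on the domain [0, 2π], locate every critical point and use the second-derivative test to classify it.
f'(x) = 3*sin(x) - 4*cos(x)

Solve f'(x) = 0 on [0, 2π]:
  f'(x) = 0 ⇔ -4*cos(x) = -3*sin(x) ⇔ tan(x) = 4/3, i.e. x = arctan(4/3) + nπ; keep the solutions lying in [0, 2π].
  ⇒ x = atan(4/3) ≈ 0.9273, atan(4/3) + pi ≈ 4.0689

f''(x) = 4*sin(x) + 3*cos(x)
Second-derivative test at each critical point:
  f''(0.9273) = 5 > 0 → local minimum
  f''(4.0689) = -5 < 0 → local maximum

Critical points: x = atan(4/3) ≈ 0.9273 (local minimum); x = atan(4/3) + pi ≈ 4.0689 (local maximum)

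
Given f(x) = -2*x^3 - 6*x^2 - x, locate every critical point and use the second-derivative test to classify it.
f'(x) = -6*x^2 - 12*x - 1

Solve f'(x) = 0:
  6*x^2 + 12*x + 1 = 0 has no rational roots; quadratic formula: x = (-12 ± √120)/12.
  ⇒ x = -1 - sqrt(30)/6 ≈ -1.9129, -1 + sqrt(30)/6 ≈ -0.0871

f''(x) = -12*x - 12
Second-derivative test at each critical point:
  f''(-1.9129) = 10.9545 > 0 → local minimum
  f''(-0.0871) = -10.9545 < 0 → local maximum

Critical points: x = -1 - sqrt(30)/6 ≈ -1.9129 (local minimum); x = -1 + sqrt(30)/6 ≈ -0.0871 (local maximum)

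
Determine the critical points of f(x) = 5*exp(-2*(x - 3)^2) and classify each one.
f'(x) = 20*(3 - x)*exp(-2*(x - 3)^2)

Solve f'(x) = 0:
  f'(x) = (60 - 20*x)·exp(-2*(x - 3)^2) and exp(-2*(x - 3)^2) > 0 for every x, so f'(x) = 0 ⇔ 60 - 20*x = 0.
  Factor: 60 - 20*x = -20*(x - 3) = 0.
  ⇒ x = 3

f''(x) = 20*(4*(x - 3)^2 - 1)*exp(-2*(x - 3)^2)
Second-derivative test at each critical point:
  f''(3) = -20 < 0 → local maximum

Critical points: x = 3 (local maximum)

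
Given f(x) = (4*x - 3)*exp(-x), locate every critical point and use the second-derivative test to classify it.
f'(x) = (7 - 4*x)*exp(-x)

Solve f'(x) = 0:
  f'(x) = (7 - 4*x)·exp(-x) and exp(-x) > 0 for every x, so f'(x) = 0 ⇔ 7 - 4*x = 0.
  7 - 4*x = 0.
  ⇒ x = 7/4

f''(x) = (4*x - 11)*exp(-x)
Second-derivative test at each critical point:
  f''(7/4) = -0.6951 < 0 → local maximum

Critical points: x = 7/4 (local maximum)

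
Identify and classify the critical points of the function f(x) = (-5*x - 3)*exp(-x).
f'(x) = (5*x - 2)*exp(-x)

Solve f'(x) = 0:
  f'(x) = (5*x - 2)·exp(-x) and exp(-x) > 0 for every x, so f'(x) = 0 ⇔ 5*x - 2 = 0.
  5*x - 2 = 0.
  ⇒ x = 2/5

f''(x) = (7 - 5*x)*exp(-x)
Second-derivative test at each critical point:
  f''(2/5) = 3.3516 > 0 → local minimum

Critical points: x = 2/5 (local minimum)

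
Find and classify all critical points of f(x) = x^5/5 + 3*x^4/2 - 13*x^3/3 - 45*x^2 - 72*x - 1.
f'(x) = x^4 + 6*x^3 - 13*x^2 - 90*x - 72

Solve f'(x) = 0:
  Factor: x^4 + 6*x^3 - 13*x^2 - 90*x - 72 = (x - 4)*(x + 1)*(x + 3)*(x + 6) = 0.
  ⇒ x = -6, -3, -1, 4

f''(x) = 4*x^3 + 18*x^2 - 26*x - 90
Second-derivative test at each critical point:
  f''(-6) = -150 < 0 → local maximum
  f''(-3) = 42 > 0 → local minimum
  f''(-1) = -50 < 0 → local maximum
  f''(4) = 350 > 0 → local minimum

Critical points: x = -6 (local maximum); x = -3 (local minimum); x = -1 (local maximum); x = 4 (local minimum)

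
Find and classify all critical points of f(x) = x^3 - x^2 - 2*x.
f'(x) = 3*x^2 - 2*x - 2

Solve f'(x) = 0:
  3*x^2 - 2*x - 2 = 0 has no rational roots; quadratic formula: x = (2 ± √28)/6.
  ⇒ x = 1/3 - sqrt(7)/3 ≈ -0.5486, 1/3 + sqrt(7)/3 ≈ 1.2153

f''(x) = 6*x - 2
Second-derivative test at each critical point:
  f''(-0.5486) = -5.2915 < 0 → local maximum
  f''(1.2153) = 5.2915 > 0 → local minimum

Critical points: x = 1/3 - sqrt(7)/3 ≈ -0.5486 (local maximum); x = 1/3 + sqrt(7)/3 ≈ 1.2153 (local minimum)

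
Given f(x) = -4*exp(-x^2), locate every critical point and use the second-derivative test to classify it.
f'(x) = 8*x*exp(-x^2)

Solve f'(x) = 0:
  f'(x) = (8*x)·exp(-x^2) and exp(-x^2) > 0 for every x, so f'(x) = 0 ⇔ 8*x = 0.
  8*x = 0.
  ⇒ x = 0

f''(x) = 8*(1 - 2*x^2)*exp(-x^2)
Second-derivative test at each critical point:
  f''(0) = 8 > 0 → local minimum

Critical points: x = 0 (local minimum)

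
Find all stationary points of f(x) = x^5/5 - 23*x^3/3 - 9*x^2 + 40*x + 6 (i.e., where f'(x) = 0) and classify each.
f'(x) = x^4 - 23*x^2 - 18*x + 40

Solve f'(x) = 0:
  Factor: x^4 - 23*x^2 - 18*x + 40 = (x - 5)*(x - 1)*(x + 2)*(x + 4) = 0.
  ⇒ x = -4, -2, 1, 5

f''(x) = 4*x^3 - 46*x - 18
Second-derivative test at each critical point:
  f''(-4) = -90 < 0 → local maximum
  f''(-2) = 42 > 0 → local minimum
  f''(1) = -60 < 0 → local maximum
  f''(5) = 252 > 0 → local minimum

Critical points: x = -4 (local maximum); x = -2 (local minimum); x = 1 (local maximum); x = 5 (local minimum)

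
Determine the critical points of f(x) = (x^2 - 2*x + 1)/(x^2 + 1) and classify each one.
f'(x) = 2*(x^2 - 1)/(x^4 + 2*x^2 + 1)

Solve f'(x) = 0:
  f'(x) = 2*(x - 1)*(x + 1)/(x^2 + 1)^2; the denominator is positive wherever f is defined, so f'(x) = 0 ⇔ 2*x^2 - 2 = 0.
  Factor: 2*x^2 - 2 = 2*(x - 1)*(x + 1) = 0.
  ⇒ x = -1, 1

f''(x) = 4*x*(3 - x^2)/(x^6 + 3*x^4 + 3*x^2 + 1)
Second-derivative test at each critical point:
  f''(-1) = -1 < 0 → local maximum
  f''(1) = 1 > 0 → local minimum

Critical points: x = -1 (local maximum); x = 1 (local minimum)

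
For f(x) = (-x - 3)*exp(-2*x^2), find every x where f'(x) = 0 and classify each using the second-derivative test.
f'(x) = (4*x*(x + 3) - 1)*exp(-2*x^2)

Solve f'(x) = 0:
  f'(x) = (4*x^2 + 12*x - 1)·exp(-2*x^2) and exp(-2*x^2) > 0 for every x, so f'(x) = 0 ⇔ 4*x^2 + 12*x - 1 = 0.
  4*x^2 + 12*x - 1 = 0 has no rational roots; quadratic formula: x = (-12 ± √160)/8.
  ⇒ x = -sqrt(10)/2 - 3/2 ≈ -3.0811, -3/2 + sqrt(10)/2 ≈ 0.0811

f''(x) = 4*(-4*x^2*(x + 3) + 3*x + 3)*exp(-2*x^2)
Second-derivative test at each critical point:
  f''(-3.0811) = -7.181e-08 < 0 → local maximum
  f''(0.0811) = 12.4837 > 0 → local minimum

Critical points: x = -sqrt(10)/2 - 3/2 ≈ -3.0811 (local maximum); x = -3/2 + sqrt(10)/2 ≈ 0.0811 (local minimum)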